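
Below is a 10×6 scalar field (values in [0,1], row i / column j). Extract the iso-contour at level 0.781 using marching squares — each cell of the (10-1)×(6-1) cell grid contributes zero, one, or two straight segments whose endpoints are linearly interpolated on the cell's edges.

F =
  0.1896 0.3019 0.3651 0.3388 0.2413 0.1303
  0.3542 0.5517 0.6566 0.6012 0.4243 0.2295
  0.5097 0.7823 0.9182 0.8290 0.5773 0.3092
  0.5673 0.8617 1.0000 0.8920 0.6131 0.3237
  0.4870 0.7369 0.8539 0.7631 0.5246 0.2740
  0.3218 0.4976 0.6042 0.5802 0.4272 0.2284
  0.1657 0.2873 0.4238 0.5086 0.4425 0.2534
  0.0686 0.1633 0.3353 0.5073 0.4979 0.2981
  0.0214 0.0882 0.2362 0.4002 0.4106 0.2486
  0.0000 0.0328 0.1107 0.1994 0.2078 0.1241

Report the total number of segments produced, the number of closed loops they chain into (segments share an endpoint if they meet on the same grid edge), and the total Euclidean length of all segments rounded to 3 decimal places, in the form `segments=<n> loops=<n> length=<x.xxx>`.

cell (1,0): code 0100 → (1.994,1.000)–(2.000,0.995)
cell (1,1): code 1100 → (1.476,2.000)–(1.994,1.000)
cell (1,2): code 1100 → (1.789,3.000)–(1.476,2.000)
cell (1,3): code 1000 → (2.000,3.191)–(1.789,3.000)
cell (2,0): code 0110 → (2.000,0.995)–(3.000,0.726)
cell (2,3): code 1001 → (3.000,3.398)–(2.000,3.191)
cell (3,0): code 0010 → (3.000,0.726)–(3.647,1.000)
cell (3,1): code 0111 → (3.647,1.000)–(4.000,1.377)
cell (3,2): code 1011 → (4.000,2.803)–(3.861,3.000)
cell (3,3): code 0001 → (3.861,3.000)–(3.000,3.398)
cell (4,1): code 0010 → (4.000,1.377)–(4.292,2.000)
cell (4,2): code 0001 → (4.292,2.000)–(4.000,2.803)
total: 12 segments, chained into 1 closed loop(s), length Σ = 8.474293

segments=12 loops=1 length=8.474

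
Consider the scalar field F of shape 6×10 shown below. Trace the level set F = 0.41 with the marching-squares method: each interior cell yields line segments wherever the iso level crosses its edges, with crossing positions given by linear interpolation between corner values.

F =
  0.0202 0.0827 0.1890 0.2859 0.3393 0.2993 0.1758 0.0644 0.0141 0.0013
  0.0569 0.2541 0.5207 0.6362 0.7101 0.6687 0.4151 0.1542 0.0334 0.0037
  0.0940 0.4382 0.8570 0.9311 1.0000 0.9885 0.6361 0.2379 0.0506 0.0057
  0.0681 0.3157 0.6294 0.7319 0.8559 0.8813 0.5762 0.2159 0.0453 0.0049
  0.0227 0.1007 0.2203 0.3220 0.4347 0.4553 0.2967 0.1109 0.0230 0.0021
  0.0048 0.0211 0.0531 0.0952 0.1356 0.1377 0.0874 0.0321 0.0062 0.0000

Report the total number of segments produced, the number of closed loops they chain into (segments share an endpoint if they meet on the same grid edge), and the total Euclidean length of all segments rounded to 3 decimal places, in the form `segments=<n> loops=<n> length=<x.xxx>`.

cell (0,1): code 0100 → (0.666,2.000)–(1.000,1.585)
cell (0,2): code 1100 → (0.354,3.000)–(0.666,2.000)
cell (0,3): code 1100 → (0.191,4.000)–(0.354,3.000)
cell (0,4): code 1100 → (0.300,5.000)–(0.191,4.000)
cell (0,5): code 1100 → (0.979,6.000)–(0.300,5.000)
cell (0,6): code 1000 → (1.000,6.020)–(0.979,6.000)
cell (1,0): code 0100 → (1.847,1.000)–(2.000,0.918)
cell (1,1): code 1110 → (1.000,1.585)–(1.847,1.000)
cell (1,6): code 1001 → (2.000,6.568)–(1.000,6.020)
cell (2,0): code 0010 → (2.000,0.918)–(2.230,1.000)
cell (2,1): code 0111 → (2.230,1.000)–(3.000,1.301)
cell (2,6): code 1001 → (3.000,6.461)–(2.000,6.568)
cell (3,1): code 0010 → (3.000,1.301)–(3.536,2.000)
cell (3,2): code 0011 → (3.536,2.000)–(3.785,3.000)
cell (3,3): code 0111 → (3.785,3.000)–(4.000,3.781)
cell (3,5): code 1011 → (4.000,5.286)–(3.595,6.000)
cell (3,6): code 0001 → (3.595,6.000)–(3.000,6.461)
cell (4,3): code 0010 → (4.000,3.781)–(4.083,4.000)
cell (4,4): code 0011 → (4.083,4.000)–(4.143,5.000)
cell (4,5): code 0001 → (4.143,5.000)–(4.000,5.286)
total: 20 segments, chained into 1 closed loop(s), length Σ = 15.107720

segments=20 loops=1 length=15.108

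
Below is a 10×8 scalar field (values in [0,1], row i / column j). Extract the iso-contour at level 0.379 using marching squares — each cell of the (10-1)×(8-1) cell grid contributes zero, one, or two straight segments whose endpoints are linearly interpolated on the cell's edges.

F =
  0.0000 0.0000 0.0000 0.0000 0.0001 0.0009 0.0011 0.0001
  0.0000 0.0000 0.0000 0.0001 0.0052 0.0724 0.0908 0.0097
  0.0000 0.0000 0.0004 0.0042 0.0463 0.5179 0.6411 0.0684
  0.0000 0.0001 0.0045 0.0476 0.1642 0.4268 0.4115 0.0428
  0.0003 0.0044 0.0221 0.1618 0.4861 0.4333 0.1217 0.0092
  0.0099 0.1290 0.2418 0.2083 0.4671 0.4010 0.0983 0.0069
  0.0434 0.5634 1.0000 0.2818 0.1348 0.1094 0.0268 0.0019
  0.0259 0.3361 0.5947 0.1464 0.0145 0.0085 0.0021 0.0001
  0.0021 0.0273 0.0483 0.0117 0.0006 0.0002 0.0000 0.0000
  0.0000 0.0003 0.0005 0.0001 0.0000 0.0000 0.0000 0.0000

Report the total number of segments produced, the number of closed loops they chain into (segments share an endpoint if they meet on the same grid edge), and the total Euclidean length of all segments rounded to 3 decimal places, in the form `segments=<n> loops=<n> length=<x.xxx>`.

cell (1,4): code 0100 → (1.688,5.000)–(2.000,4.705)
cell (1,5): code 1100 → (1.524,6.000)–(1.688,5.000)
cell (1,6): code 1000 → (2.000,6.458)–(1.524,6.000)
cell (2,4): code 0110 → (2.000,4.705)–(3.000,4.818)
cell (2,6): code 1001 → (3.000,6.088)–(2.000,6.458)
cell (3,3): code 0100 → (3.667,4.000)–(4.000,3.670)
cell (3,4): code 1110 → (3.000,4.818)–(3.667,4.000)
cell (3,5): code 1011 → (4.000,5.174)–(3.112,6.000)
cell (3,6): code 0001 → (3.112,6.000)–(3.000,6.088)
cell (4,3): code 0110 → (4.000,3.670)–(5.000,3.660)
cell (4,5): code 1001 → (5.000,5.073)–(4.000,5.174)
cell (5,0): code 0100 → (5.576,1.000)–(6.000,0.645)
cell (5,1): code 1100 → (5.181,2.000)–(5.576,1.000)
cell (5,2): code 1000 → (6.000,2.865)–(5.181,2.000)
cell (5,3): code 0010 → (5.000,3.660)–(5.265,4.000)
cell (5,4): code 0011 → (5.265,4.000)–(5.075,5.000)
cell (5,5): code 0001 → (5.075,5.000)–(5.000,5.073)
cell (6,0): code 0010 → (6.000,0.645)–(6.811,1.000)
cell (6,1): code 0111 → (6.811,1.000)–(7.000,1.166)
cell (6,2): code 1001 → (7.000,2.481)–(6.000,2.865)
cell (7,1): code 0010 → (7.000,1.166)–(7.395,2.000)
cell (7,2): code 0001 → (7.395,2.000)–(7.000,2.481)
total: 22 segments, chained into 2 closed loop(s), length Σ = 17.186080

segments=22 loops=2 length=17.186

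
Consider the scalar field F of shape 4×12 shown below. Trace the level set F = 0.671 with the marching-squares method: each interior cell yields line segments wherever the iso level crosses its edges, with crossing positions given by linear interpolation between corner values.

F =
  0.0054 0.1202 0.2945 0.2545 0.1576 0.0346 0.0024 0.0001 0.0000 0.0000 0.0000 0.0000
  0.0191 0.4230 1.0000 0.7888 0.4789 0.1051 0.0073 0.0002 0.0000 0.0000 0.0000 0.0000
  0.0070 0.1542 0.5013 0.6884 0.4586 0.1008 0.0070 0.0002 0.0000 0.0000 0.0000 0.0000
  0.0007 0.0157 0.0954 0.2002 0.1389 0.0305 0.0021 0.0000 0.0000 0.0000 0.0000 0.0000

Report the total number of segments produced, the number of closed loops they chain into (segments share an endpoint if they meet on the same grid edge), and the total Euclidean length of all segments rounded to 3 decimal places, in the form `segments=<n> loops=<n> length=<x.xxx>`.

cell (0,1): code 0100 → (0.534,2.000)–(1.000,1.430)
cell (0,2): code 1100 → (0.780,3.000)–(0.534,2.000)
cell (0,3): code 1000 → (1.000,3.380)–(0.780,3.000)
cell (1,1): code 0010 → (1.000,1.430)–(1.660,2.000)
cell (1,2): code 0111 → (1.660,2.000)–(2.000,2.907)
cell (1,3): code 1001 → (2.000,3.076)–(1.000,3.380)
cell (2,2): code 0010 → (2.000,2.907)–(2.036,3.000)
cell (2,3): code 0001 → (2.036,3.000)–(2.000,3.076)
total: 8 segments, chained into 1 closed loop(s), length Σ = 5.275115

segments=8 loops=1 length=5.275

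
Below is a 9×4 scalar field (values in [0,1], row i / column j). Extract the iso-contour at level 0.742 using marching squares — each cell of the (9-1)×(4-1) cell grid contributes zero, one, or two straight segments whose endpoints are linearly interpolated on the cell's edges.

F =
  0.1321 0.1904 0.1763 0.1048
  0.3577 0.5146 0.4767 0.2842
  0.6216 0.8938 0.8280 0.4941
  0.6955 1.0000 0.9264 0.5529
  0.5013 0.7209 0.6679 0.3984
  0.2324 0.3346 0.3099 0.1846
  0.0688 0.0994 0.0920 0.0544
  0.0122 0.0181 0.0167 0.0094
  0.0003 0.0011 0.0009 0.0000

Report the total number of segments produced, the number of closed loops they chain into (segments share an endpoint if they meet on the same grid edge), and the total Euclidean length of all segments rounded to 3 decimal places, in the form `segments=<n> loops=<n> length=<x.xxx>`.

cell (1,0): code 0100 → (1.600,1.000)–(2.000,0.442)
cell (1,1): code 1100 → (1.755,2.000)–(1.600,1.000)
cell (1,2): code 1000 → (2.000,2.258)–(1.755,2.000)
cell (2,0): code 0110 → (2.000,0.442)–(3.000,0.153)
cell (2,2): code 1001 → (3.000,2.494)–(2.000,2.258)
cell (3,0): code 0010 → (3.000,0.153)–(3.924,1.000)
cell (3,1): code 0011 → (3.924,1.000)–(3.713,2.000)
cell (3,2): code 0001 → (3.713,2.000)–(3.000,2.494)
total: 8 segments, chained into 1 closed loop(s), length Σ = 7.265962

segments=8 loops=1 length=7.266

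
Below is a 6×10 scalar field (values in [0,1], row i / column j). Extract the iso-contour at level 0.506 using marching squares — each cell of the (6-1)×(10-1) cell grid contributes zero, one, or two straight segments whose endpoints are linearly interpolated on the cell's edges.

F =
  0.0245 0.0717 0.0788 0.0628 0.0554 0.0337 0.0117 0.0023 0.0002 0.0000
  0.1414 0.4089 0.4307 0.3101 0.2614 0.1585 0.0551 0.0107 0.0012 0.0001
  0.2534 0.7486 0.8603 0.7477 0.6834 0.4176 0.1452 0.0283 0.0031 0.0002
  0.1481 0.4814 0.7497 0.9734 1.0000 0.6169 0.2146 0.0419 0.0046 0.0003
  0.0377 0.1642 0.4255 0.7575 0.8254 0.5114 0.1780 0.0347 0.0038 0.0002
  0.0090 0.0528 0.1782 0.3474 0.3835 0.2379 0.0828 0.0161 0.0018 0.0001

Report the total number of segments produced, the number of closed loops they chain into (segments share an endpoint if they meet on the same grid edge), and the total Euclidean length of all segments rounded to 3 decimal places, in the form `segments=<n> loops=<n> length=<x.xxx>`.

cell (1,0): code 0100 → (1.286,1.000)–(2.000,0.510)
cell (1,1): code 1100 → (1.175,2.000)–(1.286,1.000)
cell (1,2): code 1100 → (1.448,3.000)–(1.175,2.000)
cell (1,3): code 1100 → (1.580,4.000)–(1.448,3.000)
cell (1,4): code 1000 → (2.000,4.667)–(1.580,4.000)
cell (2,0): code 0010 → (2.000,0.510)–(2.908,1.000)
cell (2,1): code 0111 → (2.908,1.000)–(3.000,1.092)
cell (2,4): code 1101 → (2.444,5.000)–(2.000,4.667)
cell (2,5): code 1000 → (3.000,5.276)–(2.444,5.000)
cell (3,1): code 0010 → (3.000,1.092)–(3.752,2.000)
cell (3,2): code 0111 → (3.752,2.000)–(4.000,2.242)
cell (3,5): code 1001 → (4.000,5.016)–(3.000,5.276)
cell (4,2): code 0010 → (4.000,2.242)–(4.613,3.000)
cell (4,3): code 0011 → (4.613,3.000)–(4.723,4.000)
cell (4,4): code 0011 → (4.723,4.000)–(4.020,5.000)
cell (4,5): code 0001 → (4.020,5.000)–(4.000,5.016)
total: 16 segments, chained into 1 closed loop(s), length Σ = 12.830754

segments=16 loops=1 length=12.831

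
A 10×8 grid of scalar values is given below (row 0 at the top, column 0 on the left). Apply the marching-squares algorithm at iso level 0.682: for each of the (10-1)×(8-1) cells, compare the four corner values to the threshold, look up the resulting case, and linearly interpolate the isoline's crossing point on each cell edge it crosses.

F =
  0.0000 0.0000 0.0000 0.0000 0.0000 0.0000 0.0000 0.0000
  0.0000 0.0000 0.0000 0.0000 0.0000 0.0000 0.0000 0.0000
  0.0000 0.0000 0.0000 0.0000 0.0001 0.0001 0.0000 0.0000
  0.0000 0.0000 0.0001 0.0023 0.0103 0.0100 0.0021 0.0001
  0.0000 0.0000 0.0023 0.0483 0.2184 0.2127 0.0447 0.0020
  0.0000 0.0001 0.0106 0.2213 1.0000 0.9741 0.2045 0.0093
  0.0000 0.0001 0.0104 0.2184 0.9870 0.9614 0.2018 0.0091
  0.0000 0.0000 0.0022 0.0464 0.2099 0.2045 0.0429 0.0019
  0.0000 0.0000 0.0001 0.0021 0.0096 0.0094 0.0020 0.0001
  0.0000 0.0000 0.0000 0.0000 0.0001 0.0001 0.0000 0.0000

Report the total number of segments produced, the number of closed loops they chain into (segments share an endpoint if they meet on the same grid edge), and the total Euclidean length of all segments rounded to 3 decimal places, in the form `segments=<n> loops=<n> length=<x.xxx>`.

segments=8 loops=1 length=6.196

cell (4,3): code 0100 → (4.593,4.000)–(5.000,3.592)
cell (4,4): code 1100 → (4.616,5.000)–(4.593,4.000)
cell (4,5): code 1000 → (5.000,5.380)–(4.616,5.000)
cell (5,3): code 0110 → (5.000,3.592)–(6.000,3.603)
cell (5,5): code 1001 → (6.000,5.368)–(5.000,5.380)
cell (6,3): code 0010 → (6.000,3.603)–(6.392,4.000)
cell (6,4): code 0011 → (6.392,4.000)–(6.369,5.000)
cell (6,5): code 0001 → (6.369,5.000)–(6.000,5.368)
total: 8 segments, chained into 1 closed loop(s), length Σ = 6.196040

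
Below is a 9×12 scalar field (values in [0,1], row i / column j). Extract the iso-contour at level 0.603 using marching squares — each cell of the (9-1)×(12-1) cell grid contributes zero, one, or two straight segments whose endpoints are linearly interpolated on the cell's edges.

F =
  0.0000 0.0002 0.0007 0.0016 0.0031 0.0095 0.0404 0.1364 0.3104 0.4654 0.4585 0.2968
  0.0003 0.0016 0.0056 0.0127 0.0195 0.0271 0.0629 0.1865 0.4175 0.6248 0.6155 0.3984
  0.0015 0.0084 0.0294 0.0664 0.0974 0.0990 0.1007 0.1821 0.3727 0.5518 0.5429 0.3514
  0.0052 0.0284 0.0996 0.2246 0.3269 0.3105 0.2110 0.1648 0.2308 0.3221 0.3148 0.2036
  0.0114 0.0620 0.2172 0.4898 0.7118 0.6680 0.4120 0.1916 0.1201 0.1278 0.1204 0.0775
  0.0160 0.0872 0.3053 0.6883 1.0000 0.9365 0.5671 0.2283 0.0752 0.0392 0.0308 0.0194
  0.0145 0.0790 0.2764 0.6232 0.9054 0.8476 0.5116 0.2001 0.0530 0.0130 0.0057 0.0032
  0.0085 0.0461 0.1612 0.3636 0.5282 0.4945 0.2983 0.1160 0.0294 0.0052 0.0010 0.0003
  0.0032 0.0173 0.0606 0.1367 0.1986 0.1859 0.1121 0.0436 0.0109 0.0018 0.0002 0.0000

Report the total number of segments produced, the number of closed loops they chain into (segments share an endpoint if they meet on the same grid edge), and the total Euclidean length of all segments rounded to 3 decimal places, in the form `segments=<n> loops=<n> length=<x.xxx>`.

segments=18 loops=2 length=12.474

cell (0,8): code 0100 → (0.863,9.000)–(1.000,8.895)
cell (0,9): code 1100 → (0.920,10.000)–(0.863,9.000)
cell (0,10): code 1000 → (1.000,10.058)–(0.920,10.000)
cell (1,8): code 0010 → (1.000,8.895)–(1.299,9.000)
cell (1,9): code 0011 → (1.299,9.000)–(1.172,10.000)
cell (1,10): code 0001 → (1.172,10.000)–(1.000,10.058)
cell (3,3): code 0100 → (3.717,4.000)–(4.000,3.510)
cell (3,4): code 1100 → (3.818,5.000)–(3.717,4.000)
cell (3,5): code 1000 → (4.000,5.254)–(3.818,5.000)
cell (4,2): code 0100 → (4.570,3.000)–(5.000,2.777)
cell (4,3): code 1110 → (4.000,3.510)–(4.570,3.000)
cell (4,5): code 1001 → (5.000,5.903)–(4.000,5.254)
cell (5,2): code 0110 → (5.000,2.777)–(6.000,2.942)
cell (5,5): code 1001 → (6.000,5.728)–(5.000,5.903)
cell (6,2): code 0010 → (6.000,2.942)–(6.078,3.000)
cell (6,3): code 0011 → (6.078,3.000)–(6.802,4.000)
cell (6,4): code 0011 → (6.802,4.000)–(6.693,5.000)
cell (6,5): code 0001 → (6.693,5.000)–(6.000,5.728)
total: 18 segments, chained into 2 closed loop(s), length Σ = 12.473878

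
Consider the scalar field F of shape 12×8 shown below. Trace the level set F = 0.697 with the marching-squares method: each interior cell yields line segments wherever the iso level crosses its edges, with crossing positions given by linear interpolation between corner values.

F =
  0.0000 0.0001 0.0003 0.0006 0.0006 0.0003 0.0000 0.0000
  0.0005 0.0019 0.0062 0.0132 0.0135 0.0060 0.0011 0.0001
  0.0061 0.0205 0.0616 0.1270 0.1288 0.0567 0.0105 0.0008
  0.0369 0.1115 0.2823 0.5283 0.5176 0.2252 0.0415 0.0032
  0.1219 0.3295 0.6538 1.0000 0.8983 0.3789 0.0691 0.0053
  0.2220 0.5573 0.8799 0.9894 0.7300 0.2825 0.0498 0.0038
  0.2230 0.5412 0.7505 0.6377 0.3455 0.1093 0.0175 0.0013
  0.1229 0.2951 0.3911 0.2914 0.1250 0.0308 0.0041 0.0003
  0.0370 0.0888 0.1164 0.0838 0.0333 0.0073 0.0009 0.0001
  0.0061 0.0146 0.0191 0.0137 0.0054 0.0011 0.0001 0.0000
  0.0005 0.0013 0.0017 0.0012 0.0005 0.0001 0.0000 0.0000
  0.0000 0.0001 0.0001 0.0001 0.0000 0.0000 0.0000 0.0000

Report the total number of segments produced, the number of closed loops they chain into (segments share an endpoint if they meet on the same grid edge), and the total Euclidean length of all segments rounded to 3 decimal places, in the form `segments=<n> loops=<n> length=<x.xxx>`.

cell (3,2): code 0100 → (3.358,3.000)–(4.000,2.125)
cell (3,3): code 1100 → (3.471,4.000)–(3.358,3.000)
cell (3,4): code 1000 → (4.000,4.388)–(3.471,4.000)
cell (4,1): code 0100 → (4.191,2.000)–(5.000,1.433)
cell (4,2): code 1110 → (4.000,2.125)–(4.191,2.000)
cell (4,4): code 1001 → (5.000,4.074)–(4.000,4.388)
cell (5,1): code 0110 → (5.000,1.433)–(6.000,1.744)
cell (5,2): code 1011 → (6.000,2.474)–(5.831,3.000)
cell (5,3): code 0011 → (5.831,3.000)–(5.086,4.000)
cell (5,4): code 0001 → (5.086,4.000)–(5.000,4.074)
cell (6,1): code 0010 → (6.000,1.744)–(6.149,2.000)
cell (6,2): code 0001 → (6.149,2.000)–(6.000,2.474)
total: 12 segments, chained into 1 closed loop(s), length Σ = 8.764620

segments=12 loops=1 length=8.765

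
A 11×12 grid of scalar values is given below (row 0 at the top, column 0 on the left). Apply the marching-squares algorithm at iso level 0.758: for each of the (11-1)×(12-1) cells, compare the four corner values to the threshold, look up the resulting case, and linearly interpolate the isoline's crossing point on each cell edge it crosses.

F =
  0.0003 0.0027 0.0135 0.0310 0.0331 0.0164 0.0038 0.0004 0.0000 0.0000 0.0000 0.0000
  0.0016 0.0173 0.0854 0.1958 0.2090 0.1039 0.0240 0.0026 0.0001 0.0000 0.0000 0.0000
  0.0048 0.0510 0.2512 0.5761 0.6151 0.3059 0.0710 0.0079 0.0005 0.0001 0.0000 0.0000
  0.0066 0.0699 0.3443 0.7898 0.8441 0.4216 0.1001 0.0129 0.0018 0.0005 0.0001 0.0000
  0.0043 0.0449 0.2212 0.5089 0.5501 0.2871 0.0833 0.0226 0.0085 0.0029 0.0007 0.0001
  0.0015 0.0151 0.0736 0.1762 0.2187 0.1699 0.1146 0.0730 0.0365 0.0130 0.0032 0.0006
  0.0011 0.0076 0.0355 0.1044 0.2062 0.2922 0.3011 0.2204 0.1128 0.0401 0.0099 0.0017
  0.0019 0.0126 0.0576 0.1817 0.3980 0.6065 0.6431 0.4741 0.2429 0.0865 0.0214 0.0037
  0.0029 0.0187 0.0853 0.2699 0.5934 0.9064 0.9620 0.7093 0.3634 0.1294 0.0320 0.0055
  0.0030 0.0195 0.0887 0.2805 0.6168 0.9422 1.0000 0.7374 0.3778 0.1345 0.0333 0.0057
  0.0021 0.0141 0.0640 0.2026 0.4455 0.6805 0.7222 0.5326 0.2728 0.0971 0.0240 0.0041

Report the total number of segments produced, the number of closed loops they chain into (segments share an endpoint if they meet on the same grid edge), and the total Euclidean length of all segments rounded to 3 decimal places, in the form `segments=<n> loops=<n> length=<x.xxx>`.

cell (2,2): code 0100 → (2.851,3.000)–(3.000,2.929)
cell (2,3): code 1100 → (2.624,4.000)–(2.851,3.000)
cell (2,4): code 1000 → (3.000,4.204)–(2.624,4.000)
cell (3,2): code 0010 → (3.000,2.929)–(3.113,3.000)
cell (3,3): code 0011 → (3.113,3.000)–(3.293,4.000)
cell (3,4): code 0001 → (3.293,4.000)–(3.000,4.204)
cell (7,4): code 0100 → (7.505,5.000)–(8.000,4.526)
cell (7,5): code 1100 → (7.360,6.000)–(7.505,5.000)
cell (7,6): code 1000 → (8.000,6.807)–(7.360,6.000)
cell (8,4): code 0110 → (8.000,4.526)–(9.000,4.434)
cell (8,6): code 1001 → (9.000,6.922)–(8.000,6.807)
cell (9,4): code 0010 → (9.000,4.434)–(9.704,5.000)
cell (9,5): code 0011 → (9.704,5.000)–(9.871,6.000)
cell (9,6): code 0001 → (9.871,6.000)–(9.000,6.922)
total: 14 segments, chained into 2 closed loop(s), length Σ = 11.046549

segments=14 loops=2 length=11.047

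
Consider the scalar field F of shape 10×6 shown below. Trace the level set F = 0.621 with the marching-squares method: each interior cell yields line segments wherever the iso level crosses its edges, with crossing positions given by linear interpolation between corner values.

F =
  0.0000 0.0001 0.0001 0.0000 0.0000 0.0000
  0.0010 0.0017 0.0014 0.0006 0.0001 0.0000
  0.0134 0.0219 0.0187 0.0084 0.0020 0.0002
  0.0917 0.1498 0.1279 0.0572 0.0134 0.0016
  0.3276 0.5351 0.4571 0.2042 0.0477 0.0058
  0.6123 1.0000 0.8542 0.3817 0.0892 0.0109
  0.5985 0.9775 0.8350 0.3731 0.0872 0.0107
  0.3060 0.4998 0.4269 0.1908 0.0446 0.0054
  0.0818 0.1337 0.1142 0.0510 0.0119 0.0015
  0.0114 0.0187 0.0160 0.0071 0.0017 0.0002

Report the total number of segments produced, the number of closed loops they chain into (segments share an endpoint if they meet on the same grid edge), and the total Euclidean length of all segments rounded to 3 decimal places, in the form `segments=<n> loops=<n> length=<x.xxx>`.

segments=8 loops=1 length=7.992

cell (4,0): code 0100 → (4.185,1.000)–(5.000,0.022)
cell (4,1): code 1100 → (4.413,2.000)–(4.185,1.000)
cell (4,2): code 1000 → (5.000,2.494)–(4.413,2.000)
cell (5,0): code 0110 → (5.000,0.022)–(6.000,0.059)
cell (5,2): code 1001 → (6.000,2.463)–(5.000,2.494)
cell (6,0): code 0010 → (6.000,0.059)–(6.746,1.000)
cell (6,1): code 0011 → (6.746,1.000)–(6.524,2.000)
cell (6,2): code 0001 → (6.524,2.000)–(6.000,2.463)
total: 8 segments, chained into 1 closed loop(s), length Σ = 7.991563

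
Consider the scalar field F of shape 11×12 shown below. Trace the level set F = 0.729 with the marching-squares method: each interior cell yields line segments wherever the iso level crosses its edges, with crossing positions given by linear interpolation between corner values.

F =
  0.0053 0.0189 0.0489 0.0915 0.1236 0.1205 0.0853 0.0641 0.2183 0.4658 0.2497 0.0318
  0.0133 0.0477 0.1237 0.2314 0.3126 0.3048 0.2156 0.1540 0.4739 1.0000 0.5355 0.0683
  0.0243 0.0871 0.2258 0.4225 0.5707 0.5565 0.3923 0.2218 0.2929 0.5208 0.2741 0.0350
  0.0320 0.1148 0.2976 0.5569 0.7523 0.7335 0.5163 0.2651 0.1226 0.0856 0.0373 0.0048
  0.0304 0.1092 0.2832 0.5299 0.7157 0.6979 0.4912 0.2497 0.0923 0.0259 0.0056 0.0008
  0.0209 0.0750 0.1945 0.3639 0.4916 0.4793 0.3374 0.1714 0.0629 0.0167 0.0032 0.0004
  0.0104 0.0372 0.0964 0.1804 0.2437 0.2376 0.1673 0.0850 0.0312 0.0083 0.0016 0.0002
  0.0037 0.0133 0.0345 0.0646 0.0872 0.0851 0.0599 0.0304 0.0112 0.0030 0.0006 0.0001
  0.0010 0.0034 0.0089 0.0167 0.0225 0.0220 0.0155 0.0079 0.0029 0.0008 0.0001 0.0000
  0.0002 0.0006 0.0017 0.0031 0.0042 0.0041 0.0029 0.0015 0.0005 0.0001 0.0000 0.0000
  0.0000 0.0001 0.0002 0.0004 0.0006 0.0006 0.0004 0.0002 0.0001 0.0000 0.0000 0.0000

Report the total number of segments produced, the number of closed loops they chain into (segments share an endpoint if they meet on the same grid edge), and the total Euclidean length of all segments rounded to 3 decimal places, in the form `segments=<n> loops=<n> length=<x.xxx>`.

cell (0,8): code 0100 → (0.493,9.000)–(1.000,8.485)
cell (0,9): code 1000 → (1.000,9.583)–(0.493,9.000)
cell (1,8): code 0010 → (1.000,8.485)–(1.566,9.000)
cell (1,9): code 0001 → (1.566,9.000)–(1.000,9.583)
cell (2,3): code 0100 → (2.872,4.000)–(3.000,3.881)
cell (2,4): code 1100 → (2.975,5.000)–(2.872,4.000)
cell (2,5): code 1000 → (3.000,5.021)–(2.975,5.000)
cell (3,3): code 0010 → (3.000,3.881)–(3.637,4.000)
cell (3,4): code 0011 → (3.637,4.000)–(3.126,5.000)
cell (3,5): code 0001 → (3.126,5.000)–(3.000,5.021)
total: 10 segments, chained into 2 closed loop(s), length Σ = 6.185239

segments=10 loops=2 length=6.185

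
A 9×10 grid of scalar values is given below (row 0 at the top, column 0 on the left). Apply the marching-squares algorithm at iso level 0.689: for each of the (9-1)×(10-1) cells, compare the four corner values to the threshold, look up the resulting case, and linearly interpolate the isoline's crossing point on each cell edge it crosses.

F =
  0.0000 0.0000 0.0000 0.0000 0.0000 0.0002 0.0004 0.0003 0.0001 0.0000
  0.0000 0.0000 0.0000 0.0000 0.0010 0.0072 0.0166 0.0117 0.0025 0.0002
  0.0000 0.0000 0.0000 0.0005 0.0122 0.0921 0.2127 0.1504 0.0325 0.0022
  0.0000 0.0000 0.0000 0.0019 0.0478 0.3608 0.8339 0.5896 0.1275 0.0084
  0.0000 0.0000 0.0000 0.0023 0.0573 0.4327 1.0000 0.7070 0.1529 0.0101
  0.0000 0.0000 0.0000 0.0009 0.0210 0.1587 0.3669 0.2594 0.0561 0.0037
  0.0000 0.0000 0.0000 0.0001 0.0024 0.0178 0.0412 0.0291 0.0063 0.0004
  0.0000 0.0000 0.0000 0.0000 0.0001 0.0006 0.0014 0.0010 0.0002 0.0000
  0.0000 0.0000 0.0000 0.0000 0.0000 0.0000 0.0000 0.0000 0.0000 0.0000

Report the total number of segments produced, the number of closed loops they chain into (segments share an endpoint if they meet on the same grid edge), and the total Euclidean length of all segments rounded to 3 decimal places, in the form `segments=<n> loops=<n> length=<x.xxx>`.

cell (2,5): code 0100 → (2.767,6.000)–(3.000,5.694)
cell (2,6): code 1000 → (3.000,6.593)–(2.767,6.000)
cell (3,5): code 0110 → (3.000,5.694)–(4.000,5.452)
cell (3,6): code 1101 → (3.847,7.000)–(3.000,6.593)
cell (3,7): code 1000 → (4.000,7.032)–(3.847,7.000)
cell (4,5): code 0010 → (4.000,5.452)–(4.491,6.000)
cell (4,6): code 0011 → (4.491,6.000)–(4.040,7.000)
cell (4,7): code 0001 → (4.040,7.000)–(4.000,7.032)
total: 8 segments, chained into 1 closed loop(s), length Σ = 5.032075

segments=8 loops=1 length=5.032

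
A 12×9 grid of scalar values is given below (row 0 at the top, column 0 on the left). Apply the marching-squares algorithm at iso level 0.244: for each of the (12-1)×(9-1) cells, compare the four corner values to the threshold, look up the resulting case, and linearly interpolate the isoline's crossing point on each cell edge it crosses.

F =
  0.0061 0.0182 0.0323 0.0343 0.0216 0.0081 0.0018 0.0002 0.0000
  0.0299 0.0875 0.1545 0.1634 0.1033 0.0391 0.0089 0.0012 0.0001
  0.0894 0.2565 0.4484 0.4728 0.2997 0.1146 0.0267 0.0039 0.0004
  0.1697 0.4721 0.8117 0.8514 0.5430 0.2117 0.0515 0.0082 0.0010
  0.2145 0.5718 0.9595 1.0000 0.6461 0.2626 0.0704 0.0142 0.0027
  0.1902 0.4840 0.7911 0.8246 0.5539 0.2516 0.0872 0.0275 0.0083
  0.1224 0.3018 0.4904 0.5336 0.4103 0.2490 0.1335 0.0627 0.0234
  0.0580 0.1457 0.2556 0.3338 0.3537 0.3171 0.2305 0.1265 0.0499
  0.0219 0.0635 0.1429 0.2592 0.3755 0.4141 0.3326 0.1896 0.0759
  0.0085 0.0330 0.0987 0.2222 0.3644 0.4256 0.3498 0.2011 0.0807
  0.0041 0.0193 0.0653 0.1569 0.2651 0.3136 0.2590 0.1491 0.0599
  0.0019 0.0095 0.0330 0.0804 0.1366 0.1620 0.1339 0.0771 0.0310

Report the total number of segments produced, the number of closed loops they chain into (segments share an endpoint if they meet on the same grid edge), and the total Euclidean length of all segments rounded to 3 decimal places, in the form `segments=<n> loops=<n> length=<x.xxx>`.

cell (1,0): code 0100 → (1.926,1.000)–(2.000,0.925)
cell (1,1): code 1100 → (1.305,2.000)–(1.926,1.000)
cell (1,2): code 1100 → (1.261,3.000)–(1.305,2.000)
cell (1,3): code 1100 → (1.716,4.000)–(1.261,3.000)
cell (1,4): code 1000 → (2.000,4.301)–(1.716,4.000)
cell (2,0): code 0110 → (2.000,0.925)–(3.000,0.246)
cell (2,4): code 1001 → (3.000,4.903)–(2.000,4.301)
cell (3,0): code 0110 → (3.000,0.246)–(4.000,0.083)
cell (3,4): code 1101 → (3.635,5.000)–(3.000,4.903)
cell (3,5): code 1000 → (4.000,5.097)–(3.635,5.000)
cell (4,0): code 0110 → (4.000,0.083)–(5.000,0.183)
cell (4,5): code 1001 → (5.000,5.046)–(4.000,5.097)
cell (5,0): code 0110 → (5.000,0.183)–(6.000,0.678)
cell (5,5): code 1001 → (6.000,5.043)–(5.000,5.046)
cell (6,0): code 0010 → (6.000,0.678)–(6.370,1.000)
cell (6,1): code 0111 → (6.370,1.000)–(7.000,1.894)
cell (6,5): code 1001 → (7.000,5.844)–(6.000,5.043)
cell (7,1): code 0010 → (7.000,1.894)–(7.103,2.000)
cell (7,2): code 0111 → (7.103,2.000)–(8.000,2.869)
cell (7,5): code 1101 → (7.132,6.000)–(7.000,5.844)
cell (7,6): code 1000 → (8.000,6.620)–(7.132,6.000)
cell (8,2): code 0010 → (8.000,2.869)–(8.411,3.000)
cell (8,3): code 0111 → (8.411,3.000)–(9.000,3.153)
cell (8,6): code 1001 → (9.000,6.711)–(8.000,6.620)
cell (9,3): code 0110 → (9.000,3.153)–(10.000,3.805)
cell (9,6): code 1001 → (10.000,6.136)–(9.000,6.711)
cell (10,3): code 0010 → (10.000,3.805)–(10.164,4.000)
cell (10,4): code 0011 → (10.164,4.000)–(10.459,5.000)
cell (10,5): code 0011 → (10.459,5.000)–(10.120,6.000)
cell (10,6): code 0001 → (10.120,6.000)–(10.000,6.136)
total: 30 segments, chained into 1 closed loop(s), length Σ = 24.786897

segments=30 loops=1 length=24.787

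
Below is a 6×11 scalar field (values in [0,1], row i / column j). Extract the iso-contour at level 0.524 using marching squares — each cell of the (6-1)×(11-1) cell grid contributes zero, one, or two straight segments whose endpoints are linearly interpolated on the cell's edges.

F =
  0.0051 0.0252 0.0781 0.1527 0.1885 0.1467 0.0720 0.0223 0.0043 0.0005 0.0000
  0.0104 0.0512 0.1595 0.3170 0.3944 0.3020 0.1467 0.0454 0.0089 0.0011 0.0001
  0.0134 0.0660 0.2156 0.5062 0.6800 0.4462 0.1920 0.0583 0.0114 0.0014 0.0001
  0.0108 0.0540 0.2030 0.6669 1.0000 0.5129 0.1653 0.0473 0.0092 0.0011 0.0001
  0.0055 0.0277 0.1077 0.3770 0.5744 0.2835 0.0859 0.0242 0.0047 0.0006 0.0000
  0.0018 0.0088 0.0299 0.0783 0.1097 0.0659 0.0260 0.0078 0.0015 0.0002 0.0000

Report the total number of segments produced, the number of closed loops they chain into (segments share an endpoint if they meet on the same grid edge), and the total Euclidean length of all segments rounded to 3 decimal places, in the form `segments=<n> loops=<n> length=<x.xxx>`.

segments=10 loops=1 length=7.299

cell (1,3): code 0100 → (1.454,4.000)–(2.000,3.102)
cell (1,4): code 1000 → (2.000,4.667)–(1.454,4.000)
cell (2,2): code 0100 → (2.111,3.000)–(3.000,2.692)
cell (2,3): code 1110 → (2.000,3.102)–(2.111,3.000)
cell (2,4): code 1001 → (3.000,4.977)–(2.000,4.667)
cell (3,2): code 0010 → (3.000,2.692)–(3.493,3.000)
cell (3,3): code 0111 → (3.493,3.000)–(4.000,3.745)
cell (3,4): code 1001 → (4.000,4.173)–(3.000,4.977)
cell (4,3): code 0010 → (4.000,3.745)–(4.108,4.000)
cell (4,4): code 0001 → (4.108,4.000)–(4.000,4.173)
total: 10 segments, chained into 1 closed loop(s), length Σ = 7.298989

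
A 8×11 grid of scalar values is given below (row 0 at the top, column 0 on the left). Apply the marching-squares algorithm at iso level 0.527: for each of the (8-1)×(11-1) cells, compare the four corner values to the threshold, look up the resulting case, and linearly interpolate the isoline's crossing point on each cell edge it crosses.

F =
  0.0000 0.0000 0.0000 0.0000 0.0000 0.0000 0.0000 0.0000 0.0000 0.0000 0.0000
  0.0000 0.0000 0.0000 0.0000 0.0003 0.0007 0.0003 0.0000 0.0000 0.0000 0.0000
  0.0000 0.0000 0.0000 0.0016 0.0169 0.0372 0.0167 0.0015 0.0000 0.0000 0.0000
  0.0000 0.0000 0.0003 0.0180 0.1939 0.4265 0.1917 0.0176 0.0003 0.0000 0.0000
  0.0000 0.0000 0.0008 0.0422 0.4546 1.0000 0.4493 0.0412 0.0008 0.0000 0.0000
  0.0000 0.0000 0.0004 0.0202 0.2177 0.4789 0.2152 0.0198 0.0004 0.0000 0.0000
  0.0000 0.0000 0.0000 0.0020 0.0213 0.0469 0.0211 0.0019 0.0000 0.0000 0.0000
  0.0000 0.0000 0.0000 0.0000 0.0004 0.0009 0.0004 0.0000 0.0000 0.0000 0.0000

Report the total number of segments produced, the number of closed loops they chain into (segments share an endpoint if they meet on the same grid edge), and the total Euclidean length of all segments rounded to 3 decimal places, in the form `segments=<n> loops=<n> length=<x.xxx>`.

segments=4 loops=1 length=4.893

cell (3,4): code 0100 → (3.175,5.000)–(4.000,4.133)
cell (3,5): code 1000 → (4.000,5.859)–(3.175,5.000)
cell (4,4): code 0010 → (4.000,4.133)–(4.908,5.000)
cell (4,5): code 0001 → (4.908,5.000)–(4.000,5.859)
total: 4 segments, chained into 1 closed loop(s), length Σ = 4.892645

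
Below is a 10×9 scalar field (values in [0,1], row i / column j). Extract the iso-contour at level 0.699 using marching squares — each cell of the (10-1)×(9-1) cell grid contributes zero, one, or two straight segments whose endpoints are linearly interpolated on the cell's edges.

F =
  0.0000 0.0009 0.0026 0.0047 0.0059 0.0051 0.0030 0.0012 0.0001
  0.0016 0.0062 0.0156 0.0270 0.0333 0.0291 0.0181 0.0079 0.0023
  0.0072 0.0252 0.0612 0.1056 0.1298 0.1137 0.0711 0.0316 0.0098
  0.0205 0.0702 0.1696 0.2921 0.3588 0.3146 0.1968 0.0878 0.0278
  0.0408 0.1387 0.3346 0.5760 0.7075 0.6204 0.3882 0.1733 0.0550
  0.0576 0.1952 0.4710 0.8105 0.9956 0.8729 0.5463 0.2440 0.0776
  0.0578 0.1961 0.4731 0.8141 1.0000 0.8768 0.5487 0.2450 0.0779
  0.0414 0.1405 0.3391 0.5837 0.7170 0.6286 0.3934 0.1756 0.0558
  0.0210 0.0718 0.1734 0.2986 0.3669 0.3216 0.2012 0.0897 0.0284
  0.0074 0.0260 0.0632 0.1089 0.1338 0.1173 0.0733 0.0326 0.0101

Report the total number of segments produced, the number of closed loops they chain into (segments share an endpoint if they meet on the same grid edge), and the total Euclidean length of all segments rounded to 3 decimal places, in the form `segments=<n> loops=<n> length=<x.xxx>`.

segments=14 loops=1 length=9.345

cell (3,3): code 0100 → (3.976,4.000)–(4.000,3.935)
cell (3,4): code 1000 → (4.000,4.098)–(3.976,4.000)
cell (4,2): code 0100 → (4.525,3.000)–(5.000,2.672)
cell (4,3): code 1110 → (4.000,3.935)–(4.525,3.000)
cell (4,4): code 1101 → (4.311,5.000)–(4.000,4.098)
cell (4,5): code 1000 → (5.000,5.532)–(4.311,5.000)
cell (5,2): code 0110 → (5.000,2.672)–(6.000,2.662)
cell (5,5): code 1001 → (6.000,5.542)–(5.000,5.532)
cell (6,2): code 0010 → (6.000,2.662)–(6.500,3.000)
cell (6,3): code 0111 → (6.500,3.000)–(7.000,3.865)
cell (6,4): code 1011 → (7.000,4.204)–(6.716,5.000)
cell (6,5): code 0001 → (6.716,5.000)–(6.000,5.542)
cell (7,3): code 0010 → (7.000,3.865)–(7.051,4.000)
cell (7,4): code 0001 → (7.051,4.000)–(7.000,4.204)
total: 14 segments, chained into 1 closed loop(s), length Σ = 9.345485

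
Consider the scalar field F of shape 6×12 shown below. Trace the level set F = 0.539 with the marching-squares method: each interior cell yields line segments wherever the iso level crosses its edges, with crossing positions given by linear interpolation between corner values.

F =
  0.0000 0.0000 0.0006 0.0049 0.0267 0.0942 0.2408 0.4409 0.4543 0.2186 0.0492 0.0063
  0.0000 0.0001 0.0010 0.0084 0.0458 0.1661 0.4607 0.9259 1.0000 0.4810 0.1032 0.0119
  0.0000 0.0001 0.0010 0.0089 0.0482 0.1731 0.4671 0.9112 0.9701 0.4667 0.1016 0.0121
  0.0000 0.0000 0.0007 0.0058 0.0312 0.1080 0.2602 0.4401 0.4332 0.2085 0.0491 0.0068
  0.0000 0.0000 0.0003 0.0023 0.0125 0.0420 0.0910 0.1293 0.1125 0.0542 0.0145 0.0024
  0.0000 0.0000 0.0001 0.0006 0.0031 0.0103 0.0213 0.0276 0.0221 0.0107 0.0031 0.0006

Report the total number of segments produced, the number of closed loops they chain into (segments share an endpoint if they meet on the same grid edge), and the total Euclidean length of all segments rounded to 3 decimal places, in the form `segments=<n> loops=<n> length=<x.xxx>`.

segments=8 loops=1 length=8.706

cell (0,6): code 0100 → (0.202,7.000)–(1.000,6.168)
cell (0,7): code 1100 → (0.155,8.000)–(0.202,7.000)
cell (0,8): code 1000 → (1.000,8.888)–(0.155,8.000)
cell (1,6): code 0110 → (1.000,6.168)–(2.000,6.162)
cell (1,8): code 1001 → (2.000,8.856)–(1.000,8.888)
cell (2,6): code 0010 → (2.000,6.162)–(2.790,7.000)
cell (2,7): code 0011 → (2.790,7.000)–(2.803,8.000)
cell (2,8): code 0001 → (2.803,8.000)–(2.000,8.856)
total: 8 segments, chained into 1 closed loop(s), length Σ = 8.705676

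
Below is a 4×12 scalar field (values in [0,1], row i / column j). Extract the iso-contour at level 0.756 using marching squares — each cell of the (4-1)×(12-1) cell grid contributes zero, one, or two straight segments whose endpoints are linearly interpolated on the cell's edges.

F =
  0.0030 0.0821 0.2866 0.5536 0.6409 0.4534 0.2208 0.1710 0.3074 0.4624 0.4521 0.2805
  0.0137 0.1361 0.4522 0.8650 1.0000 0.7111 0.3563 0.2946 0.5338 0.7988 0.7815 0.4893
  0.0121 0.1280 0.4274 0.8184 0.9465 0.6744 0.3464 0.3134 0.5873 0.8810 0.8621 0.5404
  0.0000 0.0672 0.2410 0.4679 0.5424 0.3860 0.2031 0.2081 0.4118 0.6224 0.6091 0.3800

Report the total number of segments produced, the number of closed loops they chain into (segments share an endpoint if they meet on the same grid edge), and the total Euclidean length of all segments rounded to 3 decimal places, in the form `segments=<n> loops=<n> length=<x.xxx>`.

segments=16 loops=2 length=12.283

cell (0,2): code 0100 → (0.650,3.000)–(1.000,2.736)
cell (0,3): code 1100 → (0.321,4.000)–(0.650,3.000)
cell (0,4): code 1000 → (1.000,4.845)–(0.321,4.000)
cell (0,8): code 0100 → (0.873,9.000)–(1.000,8.838)
cell (0,9): code 1100 → (0.923,10.000)–(0.873,9.000)
cell (0,10): code 1000 → (1.000,10.087)–(0.923,10.000)
cell (1,2): code 0110 → (1.000,2.736)–(2.000,2.840)
cell (1,4): code 1001 → (2.000,4.700)–(1.000,4.845)
cell (1,8): code 0110 → (1.000,8.838)–(2.000,8.574)
cell (1,10): code 1001 → (2.000,10.330)–(1.000,10.087)
cell (2,2): code 0010 → (2.000,2.840)–(2.178,3.000)
cell (2,3): code 0011 → (2.178,3.000)–(2.471,4.000)
cell (2,4): code 0001 → (2.471,4.000)–(2.000,4.700)
cell (2,8): code 0010 → (2.000,8.574)–(2.483,9.000)
cell (2,9): code 0011 → (2.483,9.000)–(2.419,10.000)
cell (2,10): code 0001 → (2.419,10.000)–(2.000,10.330)
total: 16 segments, chained into 2 closed loop(s), length Σ = 12.282785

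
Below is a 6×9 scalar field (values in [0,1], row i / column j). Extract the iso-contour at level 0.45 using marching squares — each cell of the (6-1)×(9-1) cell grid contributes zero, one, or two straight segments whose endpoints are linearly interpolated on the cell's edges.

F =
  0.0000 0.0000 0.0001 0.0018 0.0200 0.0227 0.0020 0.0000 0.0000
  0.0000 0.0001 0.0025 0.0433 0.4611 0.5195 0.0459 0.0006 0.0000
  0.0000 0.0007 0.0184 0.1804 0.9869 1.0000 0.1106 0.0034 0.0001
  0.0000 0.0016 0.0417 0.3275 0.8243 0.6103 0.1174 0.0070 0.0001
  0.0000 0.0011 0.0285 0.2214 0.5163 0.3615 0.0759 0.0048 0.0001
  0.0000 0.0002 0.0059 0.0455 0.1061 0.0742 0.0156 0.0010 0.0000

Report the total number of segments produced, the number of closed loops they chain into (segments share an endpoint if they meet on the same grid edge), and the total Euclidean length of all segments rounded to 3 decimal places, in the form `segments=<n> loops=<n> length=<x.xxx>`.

cell (0,3): code 0100 → (0.975,4.000)–(1.000,3.973)
cell (0,4): code 1100 → (0.860,5.000)–(0.975,4.000)
cell (0,5): code 1000 → (1.000,5.147)–(0.860,5.000)
cell (1,3): code 0110 → (1.000,3.973)–(2.000,3.334)
cell (1,5): code 1001 → (2.000,5.618)–(1.000,5.147)
cell (2,3): code 0110 → (2.000,3.334)–(3.000,3.247)
cell (2,5): code 1001 → (3.000,5.325)–(2.000,5.618)
cell (3,3): code 0110 → (3.000,3.247)–(4.000,3.775)
cell (3,4): code 1011 → (4.000,4.428)–(3.644,5.000)
cell (3,5): code 0001 → (3.644,5.000)–(3.000,5.325)
cell (4,3): code 0010 → (4.000,3.775)–(4.162,4.000)
cell (4,4): code 0001 → (4.162,4.000)–(4.000,4.428)
total: 12 segments, chained into 1 closed loop(s), length Σ = 8.845113

segments=12 loops=1 length=8.845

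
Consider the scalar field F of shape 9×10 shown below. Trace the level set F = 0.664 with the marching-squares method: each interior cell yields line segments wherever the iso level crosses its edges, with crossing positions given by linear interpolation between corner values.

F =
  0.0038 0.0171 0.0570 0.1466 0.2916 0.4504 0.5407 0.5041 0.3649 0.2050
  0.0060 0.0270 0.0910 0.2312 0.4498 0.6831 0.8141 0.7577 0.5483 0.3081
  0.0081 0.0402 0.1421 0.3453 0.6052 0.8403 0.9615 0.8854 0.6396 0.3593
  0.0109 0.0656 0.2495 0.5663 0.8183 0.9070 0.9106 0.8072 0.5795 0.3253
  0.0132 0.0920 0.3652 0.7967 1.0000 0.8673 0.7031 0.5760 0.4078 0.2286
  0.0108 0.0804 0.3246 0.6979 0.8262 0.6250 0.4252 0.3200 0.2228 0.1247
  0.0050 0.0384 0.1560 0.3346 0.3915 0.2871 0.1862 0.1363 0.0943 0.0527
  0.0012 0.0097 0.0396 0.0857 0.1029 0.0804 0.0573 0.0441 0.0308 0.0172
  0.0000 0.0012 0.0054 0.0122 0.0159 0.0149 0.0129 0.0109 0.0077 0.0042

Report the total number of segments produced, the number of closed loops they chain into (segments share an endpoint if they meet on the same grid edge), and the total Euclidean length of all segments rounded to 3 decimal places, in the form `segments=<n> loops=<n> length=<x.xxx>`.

segments=20 loops=1 length=15.264

cell (0,4): code 0100 → (0.918,5.000)–(1.000,4.918)
cell (0,5): code 1100 → (0.451,6.000)–(0.918,5.000)
cell (0,6): code 1100 → (0.631,7.000)–(0.451,6.000)
cell (0,7): code 1000 → (1.000,7.447)–(0.631,7.000)
cell (1,4): code 0110 → (1.000,4.918)–(2.000,4.250)
cell (1,7): code 1001 → (2.000,7.901)–(1.000,7.447)
cell (2,3): code 0100 → (2.276,4.000)–(3.000,3.388)
cell (2,4): code 1110 → (2.000,4.250)–(2.276,4.000)
cell (2,7): code 1001 → (3.000,7.629)–(2.000,7.901)
cell (3,2): code 0100 → (3.424,3.000)–(4.000,2.692)
cell (3,3): code 1110 → (3.000,3.388)–(3.424,3.000)
cell (3,6): code 1011 → (4.000,6.308)–(3.619,7.000)
cell (3,7): code 0001 → (3.619,7.000)–(3.000,7.629)
cell (4,2): code 0110 → (4.000,2.692)–(5.000,2.909)
cell (4,4): code 1011 → (5.000,4.806)–(4.839,5.000)
cell (4,5): code 0011 → (4.839,5.000)–(4.141,6.000)
cell (4,6): code 0001 → (4.141,6.000)–(4.000,6.308)
cell (5,2): code 0010 → (5.000,2.909)–(5.093,3.000)
cell (5,3): code 0011 → (5.093,3.000)–(5.373,4.000)
cell (5,4): code 0001 → (5.373,4.000)–(5.000,4.806)
total: 20 segments, chained into 1 closed loop(s), length Σ = 15.263709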